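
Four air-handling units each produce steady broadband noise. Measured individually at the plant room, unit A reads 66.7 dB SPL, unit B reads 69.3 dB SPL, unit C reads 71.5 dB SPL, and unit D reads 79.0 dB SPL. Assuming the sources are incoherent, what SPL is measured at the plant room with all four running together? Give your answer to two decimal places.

80.28 dB SPL

Add the sources as powers (linear), then convert back to dB:
L_total = 10·log₁₀(10^(66.7/10) + 10^(69.3/10) + 10^(71.5/10) + 10^(79.0/10)) = 10·log₁₀(106700000) = 80.28 dB SPL.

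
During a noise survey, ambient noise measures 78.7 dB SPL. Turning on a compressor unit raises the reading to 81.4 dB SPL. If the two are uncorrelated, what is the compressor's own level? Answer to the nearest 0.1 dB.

78.1 dB SPL

Background correction is a power subtraction:
L_src = 10·log₁₀(10^(81.4/10) − 10^(78.7/10)) = 10·log₁₀(63910000) = 78.1 dB SPL.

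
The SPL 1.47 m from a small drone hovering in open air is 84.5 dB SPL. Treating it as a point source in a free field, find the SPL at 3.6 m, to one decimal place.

76.7 dB SPL

Inverse-square spreading gives ΔL = −20·log₁₀(d₂/d₁).
ΔL = −20·log₁₀(3.6/1.47) = -7.78 dB, so L₂ = 84.5 + (-7.78) = 76.7 dB SPL.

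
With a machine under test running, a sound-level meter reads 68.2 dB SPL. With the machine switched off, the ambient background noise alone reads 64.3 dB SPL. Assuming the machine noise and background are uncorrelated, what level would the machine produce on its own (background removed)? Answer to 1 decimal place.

65.9 dB SPL

Remove the background by subtracting linear intensities:
L_src = 10·log₁₀(10^(68.2/10) − 10^(64.3/10)) = 10·log₁₀(3915000) = 65.9 dB SPL.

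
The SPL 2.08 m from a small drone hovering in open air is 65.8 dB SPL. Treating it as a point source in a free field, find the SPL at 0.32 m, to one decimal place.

Free-field point source: level drops by 20·log₁₀ of the distance ratio.
ΔL = −20·log₁₀(0.32/2.08) = 16.26 dB, so L₂ = 65.8 + (16.26) = 82.1 dB SPL.

82.1 dB SPL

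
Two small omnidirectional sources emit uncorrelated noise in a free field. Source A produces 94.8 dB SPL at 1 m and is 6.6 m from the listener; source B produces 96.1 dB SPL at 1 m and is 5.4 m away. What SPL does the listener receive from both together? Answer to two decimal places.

At the listener: L_A = 94.8 − 20·log₁₀(6.6) = 78.409 dB; L_B = 96.1 − 20·log₁₀(5.4) = 81.452 dB.
Combined: 10·log₁₀(10^(78.409/10)+10^(81.452/10)) = 83.20 dB SPL.

83.20 dB SPL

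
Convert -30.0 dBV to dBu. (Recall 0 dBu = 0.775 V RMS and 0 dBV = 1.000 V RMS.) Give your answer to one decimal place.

-27.8 dBu

The offset between the scales is 20·log₁₀(0.775/1.000) = −2.214 dB.
So dBu = -30.0 + 2.214 = -27.8 dBu.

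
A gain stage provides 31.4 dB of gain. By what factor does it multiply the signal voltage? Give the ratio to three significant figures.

37.2

Voltage ratio = 10^(dB/20).
10^(31.4/20) = 10^(1.570) = 37.2.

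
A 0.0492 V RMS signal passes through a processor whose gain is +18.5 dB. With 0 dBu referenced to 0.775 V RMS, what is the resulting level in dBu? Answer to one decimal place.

Input level: 20·log₁₀(0.0492/0.775) = -23.95 dBu.
Output: -23.95 + 18.5 = -5.4 dBu.

-5.4 dBu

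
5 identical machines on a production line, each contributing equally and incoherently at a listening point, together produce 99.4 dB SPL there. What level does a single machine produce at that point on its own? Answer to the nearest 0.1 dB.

5 equal incoherent sources add 10·log₁₀(5) = 6.99 dB over one source.
L_one = 99.4 − 6.99 = 92.4 dB SPL.

92.4 dB SPL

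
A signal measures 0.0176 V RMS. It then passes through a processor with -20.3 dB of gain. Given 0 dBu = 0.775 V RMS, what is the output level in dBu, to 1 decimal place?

-53.2 dBu

Input level: 20·log₁₀(0.0176/0.775) = -32.88 dBu.
Output: -32.88 − 20.3 = -53.2 dBu.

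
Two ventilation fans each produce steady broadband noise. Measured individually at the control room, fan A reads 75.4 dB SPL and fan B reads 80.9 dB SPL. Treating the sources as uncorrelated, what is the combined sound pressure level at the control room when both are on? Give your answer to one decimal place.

Uncorrelated sources add in intensity (power), not in dB.
L_total = 10·log₁₀(10^(75.4/10) + 10^(80.9/10)) = 10·log₁₀(157700000) = 82.0 dB SPL.

82.0 dB SPL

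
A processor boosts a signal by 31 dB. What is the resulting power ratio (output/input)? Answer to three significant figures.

Power ratio = 10^(dB/10).
10^(31/10) = 10^(3.100) = 1260.

1260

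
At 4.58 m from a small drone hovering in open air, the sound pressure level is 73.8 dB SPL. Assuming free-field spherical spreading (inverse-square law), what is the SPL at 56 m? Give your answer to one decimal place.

Inverse-square spreading gives ΔL = −20·log₁₀(d₂/d₁).
ΔL = −20·log₁₀(56/4.58) = -21.75 dB, so L₂ = 73.8 + (-21.75) = 52.1 dB SPL.

52.1 dB SPL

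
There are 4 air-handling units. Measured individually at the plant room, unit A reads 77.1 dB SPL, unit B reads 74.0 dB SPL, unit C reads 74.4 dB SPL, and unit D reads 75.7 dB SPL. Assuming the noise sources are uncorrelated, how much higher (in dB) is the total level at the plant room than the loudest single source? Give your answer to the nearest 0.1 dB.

Add the sources as powers (linear), then convert back to dB:
L_total = 10·log₁₀(10^(77.1/10) + 10^(74.0/10) + 10^(74.4/10) + 10^(75.7/10)) = 81.50 dB SPL.
Excess over the loudest (77.1 dB): 81.50 − 77.1 = 4.4 dB.

4.4 dB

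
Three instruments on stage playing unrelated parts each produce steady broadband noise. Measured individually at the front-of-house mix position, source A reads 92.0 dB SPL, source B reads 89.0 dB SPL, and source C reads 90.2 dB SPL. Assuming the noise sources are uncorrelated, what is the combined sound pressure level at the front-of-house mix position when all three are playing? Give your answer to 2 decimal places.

Incoherent sources sum as intensities:
L_total = 10·log₁₀(10^(92.0/10) + 10^(89.0/10) + 10^(90.2/10)) = 10·log₁₀(3426000000) = 95.35 dB SPL.

95.35 dB SPL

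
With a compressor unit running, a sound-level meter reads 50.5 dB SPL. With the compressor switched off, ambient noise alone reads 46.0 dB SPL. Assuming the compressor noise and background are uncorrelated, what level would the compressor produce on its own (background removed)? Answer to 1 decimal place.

48.6 dB SPL

Background correction is a power subtraction:
L_src = 10·log₁₀(10^(50.5/10) − 10^(46.0/10)) = 10·log₁₀(72390) = 48.6 dB SPL.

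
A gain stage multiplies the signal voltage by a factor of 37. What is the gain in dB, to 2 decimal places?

31.36 dB

Voltage ratio → dB uses the 20·log₁₀ form:
20·log₁₀(37) = 31.36 dB.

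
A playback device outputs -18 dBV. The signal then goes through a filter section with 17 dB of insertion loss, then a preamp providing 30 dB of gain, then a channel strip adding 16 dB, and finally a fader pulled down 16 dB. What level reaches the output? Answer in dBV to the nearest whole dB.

In dB, series stages simply add:
-18 − 17 + 30 + 16 − 16 = -5 dBV.

-5 dBV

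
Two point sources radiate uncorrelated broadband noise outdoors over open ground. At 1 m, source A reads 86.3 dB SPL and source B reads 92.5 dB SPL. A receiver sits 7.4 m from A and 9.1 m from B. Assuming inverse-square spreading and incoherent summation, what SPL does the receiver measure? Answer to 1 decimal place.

74.7 dB SPL

At the listener: L_A = 86.3 − 20·log₁₀(7.4) = 68.92 dB; L_B = 92.5 − 20·log₁₀(9.1) = 73.32 dB.
Combined: 10·log₁₀(10^(68.92/10)+10^(73.32/10)) = 74.7 dB SPL.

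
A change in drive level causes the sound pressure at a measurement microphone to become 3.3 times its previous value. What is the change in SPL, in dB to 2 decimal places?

Sound pressure is an amplitude quantity: ΔL = 20·log₁₀(p₂/p₁).
20·log₁₀(3.3) = 10.37 dB.

10.37 dB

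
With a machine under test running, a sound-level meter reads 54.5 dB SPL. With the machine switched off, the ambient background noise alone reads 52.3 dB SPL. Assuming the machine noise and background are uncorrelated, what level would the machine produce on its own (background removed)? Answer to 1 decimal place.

Background correction is a power subtraction:
L_src = 10·log₁₀(10^(54.5/10) − 10^(52.3/10)) = 10·log₁₀(112000) = 50.5 dB SPL.

50.5 dB SPL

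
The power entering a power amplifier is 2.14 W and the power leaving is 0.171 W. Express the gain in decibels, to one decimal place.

For a power ratio, dB = 10·log₁₀(P₂/P₁).
10·log₁₀(0.171/2.14) = 10·log₁₀(0.07991) = -11.0 dB.

-11.0 dB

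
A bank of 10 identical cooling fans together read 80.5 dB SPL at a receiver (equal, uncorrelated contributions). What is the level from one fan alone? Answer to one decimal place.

10 equal incoherent sources add 10·log₁₀(10) = 10.00 dB over one source.
L_one = 80.5 − 10.00 = 70.5 dB SPL.

70.5 dB SPL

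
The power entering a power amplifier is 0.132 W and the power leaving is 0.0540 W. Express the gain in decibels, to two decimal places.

-3.88 dB

For a power ratio, dB = 10·log₁₀(P₂/P₁).
10·log₁₀(0.0540/0.132) = 10·log₁₀(0.4091) = -3.88 dB.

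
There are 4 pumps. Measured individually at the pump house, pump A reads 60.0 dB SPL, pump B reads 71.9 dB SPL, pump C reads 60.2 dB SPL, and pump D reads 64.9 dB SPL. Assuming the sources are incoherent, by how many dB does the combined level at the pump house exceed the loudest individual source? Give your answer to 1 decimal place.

Add the sources as powers (linear), then convert back to dB:
L_total = 10·log₁₀(10^(60.0/10) + 10^(71.9/10) + 10^(60.2/10) + 10^(64.9/10)) = 73.14 dB SPL.
Excess over the loudest (71.9 dB): 73.14 − 71.9 = 1.2 dB.

1.2 dB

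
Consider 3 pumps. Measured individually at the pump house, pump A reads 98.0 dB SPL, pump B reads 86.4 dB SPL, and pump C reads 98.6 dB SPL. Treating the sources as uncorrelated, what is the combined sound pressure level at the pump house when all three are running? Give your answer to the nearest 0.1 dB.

101.5 dB SPL

Add the sources as powers (linear), then convert back to dB:
L_total = 10·log₁₀(10^(98.0/10) + 10^(86.4/10) + 10^(98.6/10)) = 10·log₁₀(13990000000) = 101.5 dB SPL.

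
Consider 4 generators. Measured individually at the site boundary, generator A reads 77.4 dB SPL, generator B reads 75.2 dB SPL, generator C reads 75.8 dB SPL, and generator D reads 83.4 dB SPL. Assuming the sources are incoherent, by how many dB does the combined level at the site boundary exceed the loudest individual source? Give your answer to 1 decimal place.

2.0 dB

Incoherent sources sum as intensities:
L_total = 10·log₁₀(10^(77.4/10) + 10^(75.2/10) + 10^(75.8/10) + 10^(83.4/10)) = 85.38 dB SPL.
Excess over the loudest (83.4 dB): 85.38 − 83.4 = 2.0 dB.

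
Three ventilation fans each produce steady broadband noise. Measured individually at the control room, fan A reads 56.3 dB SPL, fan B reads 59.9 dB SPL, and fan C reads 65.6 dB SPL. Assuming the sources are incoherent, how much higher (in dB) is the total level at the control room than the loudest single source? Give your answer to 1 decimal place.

Uncorrelated sources add in intensity (power), not in dB.
L_total = 10·log₁₀(10^(56.3/10) + 10^(59.9/10) + 10^(65.6/10)) = 67.02 dB SPL.
Excess over the loudest (65.6 dB): 67.02 − 65.6 = 1.4 dB.

1.4 dB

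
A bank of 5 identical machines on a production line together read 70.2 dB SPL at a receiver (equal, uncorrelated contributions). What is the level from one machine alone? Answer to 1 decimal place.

63.2 dB SPL

5 equal incoherent sources add 10·log₁₀(5) = 6.99 dB over one source.
L_one = 70.2 − 6.99 = 63.2 dB SPL.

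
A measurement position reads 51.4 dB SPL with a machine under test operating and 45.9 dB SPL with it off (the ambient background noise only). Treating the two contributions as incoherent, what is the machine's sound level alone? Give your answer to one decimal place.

50.0 dB SPL

Remove the background by subtracting linear intensities:
L_src = 10·log₁₀(10^(51.4/10) − 10^(45.9/10)) = 10·log₁₀(99130) = 50.0 dB SPL.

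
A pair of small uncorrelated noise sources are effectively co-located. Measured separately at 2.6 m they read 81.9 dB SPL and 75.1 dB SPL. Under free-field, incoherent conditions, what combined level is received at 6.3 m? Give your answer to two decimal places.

Combined at 2.6 m: 10·log₁₀(10^(81.9/10)+10^(75.1/10)) = 82.724 dB SPL.
Then apply −20·log₁₀(6.3/2.6) = -7.687 dB → 75.04 dB SPL.

75.04 dB SPL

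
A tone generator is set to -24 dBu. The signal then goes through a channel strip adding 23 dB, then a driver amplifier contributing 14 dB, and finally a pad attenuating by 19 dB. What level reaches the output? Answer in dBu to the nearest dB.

Cascaded gains and losses add directly in dB.
-24 + 23 + 14 − 19 = -6 dBu.

-6 dBu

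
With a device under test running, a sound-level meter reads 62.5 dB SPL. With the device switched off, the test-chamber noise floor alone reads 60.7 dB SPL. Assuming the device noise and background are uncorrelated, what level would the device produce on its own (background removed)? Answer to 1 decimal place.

Background correction is a power subtraction:
L_src = 10·log₁₀(10^(62.5/10) − 10^(60.7/10)) = 10·log₁₀(603400) = 57.8 dB SPL.

57.8 dB SPL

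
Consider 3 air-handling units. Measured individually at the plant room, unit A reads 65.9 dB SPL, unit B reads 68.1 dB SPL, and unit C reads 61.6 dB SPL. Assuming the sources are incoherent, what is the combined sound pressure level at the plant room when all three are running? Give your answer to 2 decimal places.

70.72 dB SPL

Uncorrelated sources add in intensity (power), not in dB.
L_total = 10·log₁₀(10^(65.9/10) + 10^(68.1/10) + 10^(61.6/10)) = 10·log₁₀(11790000) = 70.72 dB SPL.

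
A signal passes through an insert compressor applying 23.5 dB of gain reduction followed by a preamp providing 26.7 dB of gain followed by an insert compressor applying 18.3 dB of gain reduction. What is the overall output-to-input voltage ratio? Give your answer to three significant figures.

0.176

Net gain = (−23.5) + 26.7 + (−18.3) = -15.1 dB.
Voltage ratio = 10^(-15.1/20) = 0.176.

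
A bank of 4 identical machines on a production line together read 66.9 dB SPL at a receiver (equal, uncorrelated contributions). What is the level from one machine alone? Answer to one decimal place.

4 equal incoherent sources add 10·log₁₀(4) = 6.02 dB over one source.
L_one = 66.9 − 6.02 = 60.9 dB SPL.

60.9 dB SPL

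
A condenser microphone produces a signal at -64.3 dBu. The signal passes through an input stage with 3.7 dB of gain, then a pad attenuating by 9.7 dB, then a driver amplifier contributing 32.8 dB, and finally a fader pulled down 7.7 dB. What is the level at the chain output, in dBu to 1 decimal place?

-45.2 dBu

Cascaded gains and losses add directly in dB.
-64.3 + 3.7 − 9.7 + 32.8 − 7.7 = -45.2 dBu.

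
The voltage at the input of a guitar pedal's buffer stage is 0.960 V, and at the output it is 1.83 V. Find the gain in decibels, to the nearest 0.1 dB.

For a voltage ratio, dB = 20·log₁₀(V₂/V₁).
20·log₁₀(1.83/0.960) = 20·log₁₀(1.906) = 5.6 dB.

5.6 dB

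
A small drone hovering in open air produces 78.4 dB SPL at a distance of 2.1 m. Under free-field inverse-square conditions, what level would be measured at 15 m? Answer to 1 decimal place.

61.3 dB SPL

For a point source in a free field, ΔL = −20·log₁₀(d₂/d₁).
ΔL = −20·log₁₀(15/2.1) = -17.08 dB, so L₂ = 78.4 + (-17.08) = 61.3 dB SPL.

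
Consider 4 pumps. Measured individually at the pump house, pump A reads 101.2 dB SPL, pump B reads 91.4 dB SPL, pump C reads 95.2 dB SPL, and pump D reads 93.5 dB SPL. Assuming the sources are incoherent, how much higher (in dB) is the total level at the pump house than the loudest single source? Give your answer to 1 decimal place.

1.8 dB

Incoherent sources sum as intensities:
L_total = 10·log₁₀(10^(101.2/10) + 10^(91.4/10) + 10^(95.2/10) + 10^(93.5/10)) = 103.03 dB SPL.
Excess over the loudest (101.2 dB): 103.03 − 101.2 = 1.8 dB.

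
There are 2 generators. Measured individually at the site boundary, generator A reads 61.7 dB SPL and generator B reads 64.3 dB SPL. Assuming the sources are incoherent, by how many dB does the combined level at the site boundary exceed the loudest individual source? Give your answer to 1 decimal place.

1.9 dB

Uncorrelated sources add in intensity (power), not in dB.
L_total = 10·log₁₀(10^(61.7/10) + 10^(64.3/10)) = 66.20 dB SPL.
Excess over the loudest (64.3 dB): 66.20 − 64.3 = 1.9 dB.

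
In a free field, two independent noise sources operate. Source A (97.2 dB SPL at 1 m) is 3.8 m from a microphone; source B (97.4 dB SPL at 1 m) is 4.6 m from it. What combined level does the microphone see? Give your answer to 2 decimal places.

At the listener: L_A = 97.2 − 20·log₁₀(3.8) = 85.604 dB; L_B = 97.4 − 20·log₁₀(4.6) = 84.145 dB.
Combined: 10·log₁₀(10^(85.604/10)+10^(84.145/10)) = 87.95 dB SPL.

87.95 dB SPL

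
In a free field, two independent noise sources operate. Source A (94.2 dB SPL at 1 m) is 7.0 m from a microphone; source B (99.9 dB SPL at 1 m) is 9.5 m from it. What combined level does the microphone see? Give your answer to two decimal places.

At the listener: L_A = 94.2 − 20·log₁₀(7.0) = 77.298 dB; L_B = 99.9 − 20·log₁₀(9.5) = 80.346 dB.
Combined: 10·log₁₀(10^(77.298/10)+10^(80.346/10)) = 82.09 dB SPL.

82.09 dB SPL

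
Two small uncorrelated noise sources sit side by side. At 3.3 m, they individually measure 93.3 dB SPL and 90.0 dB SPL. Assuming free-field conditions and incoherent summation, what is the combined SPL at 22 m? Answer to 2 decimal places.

78.49 dB SPL

Combined at 3.3 m: 10·log₁₀(10^(93.3/10)+10^(90.0/10)) = 94.966 dB SPL.
Then apply −20·log₁₀(22/3.3) = -16.478 dB → 78.49 dB SPL.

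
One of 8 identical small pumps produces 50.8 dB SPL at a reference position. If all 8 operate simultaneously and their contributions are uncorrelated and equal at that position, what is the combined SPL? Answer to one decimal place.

8 equal incoherent sources raise the level by 10·log₁₀(8) = 9.03 dB.
L_total = 50.8 + 9.03 = 59.8 dB SPL.

59.8 dB SPL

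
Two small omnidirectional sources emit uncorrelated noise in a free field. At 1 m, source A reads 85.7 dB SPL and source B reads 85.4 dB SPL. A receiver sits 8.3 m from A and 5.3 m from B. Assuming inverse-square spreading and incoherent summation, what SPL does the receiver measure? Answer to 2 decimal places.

72.49 dB SPL

At the listener: L_A = 85.7 − 20·log₁₀(8.3) = 67.318 dB; L_B = 85.4 − 20·log₁₀(5.3) = 70.914 dB.
Combined: 10·log₁₀(10^(67.318/10)+10^(70.914/10)) = 72.49 dB SPL.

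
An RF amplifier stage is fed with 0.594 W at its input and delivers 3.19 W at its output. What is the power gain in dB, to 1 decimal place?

Power is a power quantity, so gain = 10·log₁₀(P_out/P_in).
10·log₁₀(3.19/0.594) = 10·log₁₀(5.370) = 7.3 dB.

7.3 dB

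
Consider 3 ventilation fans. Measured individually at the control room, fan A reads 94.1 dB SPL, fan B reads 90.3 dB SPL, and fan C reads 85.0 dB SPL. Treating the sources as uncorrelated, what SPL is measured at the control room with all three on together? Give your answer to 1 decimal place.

96.0 dB SPL

Uncorrelated sources add in intensity (power), not in dB.
L_total = 10·log₁₀(10^(94.1/10) + 10^(90.3/10) + 10^(85.0/10)) = 10·log₁₀(3958000000) = 96.0 dB SPL.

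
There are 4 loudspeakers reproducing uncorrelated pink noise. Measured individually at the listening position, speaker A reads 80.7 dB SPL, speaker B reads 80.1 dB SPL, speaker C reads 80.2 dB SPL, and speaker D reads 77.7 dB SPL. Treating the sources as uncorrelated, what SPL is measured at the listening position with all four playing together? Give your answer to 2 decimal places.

85.84 dB SPL

Uncorrelated sources add in intensity (power), not in dB.
L_total = 10·log₁₀(10^(80.7/10) + 10^(80.1/10) + 10^(80.2/10) + 10^(77.7/10)) = 10·log₁₀(383400000) = 85.84 dB SPL.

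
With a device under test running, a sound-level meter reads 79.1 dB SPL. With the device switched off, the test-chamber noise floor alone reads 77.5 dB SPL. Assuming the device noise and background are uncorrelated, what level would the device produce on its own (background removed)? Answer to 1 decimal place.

Subtract intensities: L_src = 10·log₁₀(10^(L_total/10) − 10^(L_bg/10)).
L_src = 10·log₁₀(10^(79.1/10) − 10^(77.5/10)) = 10·log₁₀(25050000) = 74.0 dB SPL.

74.0 dB SPL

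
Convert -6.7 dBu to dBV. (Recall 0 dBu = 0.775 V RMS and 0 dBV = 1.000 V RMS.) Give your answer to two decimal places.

The offset between the scales is 20·log₁₀(0.775/1.000) = −2.214 dB.
So dBV = -6.7 − 2.214 = -8.91 dBV.

-8.91 dBV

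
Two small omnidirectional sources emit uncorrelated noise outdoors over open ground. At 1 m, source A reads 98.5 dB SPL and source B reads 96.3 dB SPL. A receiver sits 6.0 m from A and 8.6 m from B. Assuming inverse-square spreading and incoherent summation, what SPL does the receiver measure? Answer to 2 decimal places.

84.05 dB SPL

At the listener: L_A = 98.5 − 20·log₁₀(6.0) = 82.937 dB; L_B = 96.3 − 20·log₁₀(8.6) = 77.610 dB.
Combined: 10·log₁₀(10^(82.937/10)+10^(77.610/10)) = 84.05 dB SPL.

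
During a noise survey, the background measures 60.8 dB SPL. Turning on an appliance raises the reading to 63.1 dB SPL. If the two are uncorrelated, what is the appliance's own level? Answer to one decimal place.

Subtract intensities: L_src = 10·log₁₀(10^(L_total/10) − 10^(L_bg/10)).
L_src = 10·log₁₀(10^(63.1/10) − 10^(60.8/10)) = 10·log₁₀(839500) = 59.2 dB SPL.

59.2 dB SPL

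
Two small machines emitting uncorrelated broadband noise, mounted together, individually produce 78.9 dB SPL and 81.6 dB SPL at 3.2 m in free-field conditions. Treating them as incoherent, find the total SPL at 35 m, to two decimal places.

62.69 dB SPL

Combined at 3.2 m: 10·log₁₀(10^(78.9/10)+10^(81.6/10)) = 83.467 dB SPL.
Then apply −20·log₁₀(35/3.2) = -20.778 dB → 62.69 dB SPL.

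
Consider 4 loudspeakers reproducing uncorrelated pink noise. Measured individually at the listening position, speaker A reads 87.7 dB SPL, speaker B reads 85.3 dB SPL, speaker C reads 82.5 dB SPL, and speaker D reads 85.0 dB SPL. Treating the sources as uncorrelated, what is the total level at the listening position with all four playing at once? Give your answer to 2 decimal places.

Incoherent sources sum as intensities:
L_total = 10·log₁₀(10^(87.7/10) + 10^(85.3/10) + 10^(82.5/10) + 10^(85.0/10)) = 10·log₁₀(1422000000) = 91.53 dB SPL.

91.53 dB SPL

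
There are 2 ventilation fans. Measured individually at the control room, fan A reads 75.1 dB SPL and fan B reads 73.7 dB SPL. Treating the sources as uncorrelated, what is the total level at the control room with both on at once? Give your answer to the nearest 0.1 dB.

Add the sources as powers (linear), then convert back to dB:
L_total = 10·log₁₀(10^(75.1/10) + 10^(73.7/10)) = 10·log₁₀(55800000) = 77.5 dB SPL.

77.5 dB SPL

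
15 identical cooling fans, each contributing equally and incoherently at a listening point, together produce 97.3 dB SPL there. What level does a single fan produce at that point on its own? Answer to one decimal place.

85.5 dB SPL

15 equal incoherent sources add 10·log₁₀(15) = 11.76 dB over one source.
L_one = 97.3 − 11.76 = 85.5 dB SPL.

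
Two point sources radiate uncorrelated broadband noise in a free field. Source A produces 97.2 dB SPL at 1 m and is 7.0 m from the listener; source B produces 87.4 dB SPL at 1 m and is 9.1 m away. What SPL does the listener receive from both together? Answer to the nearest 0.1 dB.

80.6 dB SPL

At the listener: L_A = 97.2 − 20·log₁₀(7.0) = 80.30 dB; L_B = 87.4 − 20·log₁₀(9.1) = 68.22 dB.
Combined: 10·log₁₀(10^(80.30/10)+10^(68.22/10)) = 80.6 dB SPL.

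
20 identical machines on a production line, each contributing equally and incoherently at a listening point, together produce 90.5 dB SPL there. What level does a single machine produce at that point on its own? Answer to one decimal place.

20 equal incoherent sources add 10·log₁₀(20) = 13.01 dB over one source.
L_one = 90.5 − 13.01 = 77.5 dB SPL.

77.5 dB SPL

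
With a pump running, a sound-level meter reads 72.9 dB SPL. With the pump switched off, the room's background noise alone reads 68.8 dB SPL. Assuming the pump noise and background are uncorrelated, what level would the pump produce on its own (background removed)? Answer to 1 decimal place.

70.8 dB SPL

Background correction is a power subtraction:
L_src = 10·log₁₀(10^(72.9/10) − 10^(68.8/10)) = 10·log₁₀(11910000) = 70.8 dB SPL.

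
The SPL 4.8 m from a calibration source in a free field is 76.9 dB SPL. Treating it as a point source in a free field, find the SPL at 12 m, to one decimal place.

Inverse-square spreading gives ΔL = −20·log₁₀(d₂/d₁).
ΔL = −20·log₁₀(12/4.8) = -7.96 dB, so L₂ = 76.9 + (-7.96) = 68.9 dB SPL.

68.9 dB SPL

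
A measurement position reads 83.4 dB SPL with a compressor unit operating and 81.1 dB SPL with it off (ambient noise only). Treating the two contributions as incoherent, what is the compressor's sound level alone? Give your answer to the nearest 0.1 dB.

Background correction is a power subtraction:
L_src = 10·log₁₀(10^(83.4/10) − 10^(81.1/10)) = 10·log₁₀(89950000) = 79.5 dB SPL.

79.5 dB SPL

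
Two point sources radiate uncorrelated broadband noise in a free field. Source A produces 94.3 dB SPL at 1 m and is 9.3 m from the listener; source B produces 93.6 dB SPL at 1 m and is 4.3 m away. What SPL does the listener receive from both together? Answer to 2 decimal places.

81.90 dB SPL

At the listener: L_A = 94.3 − 20·log₁₀(9.3) = 74.930 dB; L_B = 93.6 − 20·log₁₀(4.3) = 80.931 dB.
Combined: 10·log₁₀(10^(74.930/10)+10^(80.931/10)) = 81.90 dB SPL.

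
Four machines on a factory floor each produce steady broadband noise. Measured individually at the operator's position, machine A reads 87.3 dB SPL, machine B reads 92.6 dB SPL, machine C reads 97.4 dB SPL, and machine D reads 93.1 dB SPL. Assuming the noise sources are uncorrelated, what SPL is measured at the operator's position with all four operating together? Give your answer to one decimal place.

100.0 dB SPL

Add the sources as powers (linear), then convert back to dB:
L_total = 10·log₁₀(10^(87.3/10) + 10^(92.6/10) + 10^(97.4/10) + 10^(93.1/10)) = 10·log₁₀(9894000000) = 100.0 dB SPL.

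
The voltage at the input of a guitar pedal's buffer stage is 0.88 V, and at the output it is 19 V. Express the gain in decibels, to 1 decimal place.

Voltage ratio → dB uses the 20·log₁₀ form:
20·log₁₀(19/0.88) = 20·log₁₀(21.59) = 26.7 dB.

26.7 dB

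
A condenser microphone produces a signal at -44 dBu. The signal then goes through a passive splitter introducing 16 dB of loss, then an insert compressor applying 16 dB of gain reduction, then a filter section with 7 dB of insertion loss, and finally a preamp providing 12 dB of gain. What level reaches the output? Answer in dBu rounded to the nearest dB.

-71 dBu

In dB, series stages simply add:
-44 − 16 − 16 − 7 + 12 = -71 dBu.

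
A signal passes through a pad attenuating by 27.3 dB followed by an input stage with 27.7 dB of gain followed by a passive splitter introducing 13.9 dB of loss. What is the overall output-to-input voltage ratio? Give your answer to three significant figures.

0.211

Net gain = (−27.3) + 27.7 + (−13.9) = -13.5 dB.
Voltage ratio = 10^(-13.5/20) = 0.211.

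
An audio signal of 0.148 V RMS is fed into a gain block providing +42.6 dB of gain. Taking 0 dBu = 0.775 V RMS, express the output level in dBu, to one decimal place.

Input level: 20·log₁₀(0.148/0.775) = -14.38 dBu.
Output: -14.38 + 42.6 = +28.2 dBu.

+28.2 dBu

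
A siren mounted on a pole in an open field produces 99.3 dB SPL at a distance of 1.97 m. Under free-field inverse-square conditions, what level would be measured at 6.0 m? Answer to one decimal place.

Free-field point source: level drops by 20·log₁₀ of the distance ratio.
ΔL = −20·log₁₀(6.0/1.97) = -9.67 dB, so L₂ = 99.3 + (-9.67) = 89.6 dB SPL.

89.6 dB SPL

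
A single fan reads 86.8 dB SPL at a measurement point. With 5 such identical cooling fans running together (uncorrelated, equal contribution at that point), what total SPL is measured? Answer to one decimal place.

93.8 dB SPL

5 equal incoherent sources raise the level by 10·log₁₀(5) = 6.99 dB.
L_total = 86.8 + 6.99 = 93.8 dB SPL.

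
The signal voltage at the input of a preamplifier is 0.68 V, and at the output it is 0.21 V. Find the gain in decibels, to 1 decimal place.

For a voltage ratio, dB = 20·log₁₀(V₂/V₁).
20·log₁₀(0.21/0.68) = 20·log₁₀(0.3088) = -10.2 dB.

-10.2 dB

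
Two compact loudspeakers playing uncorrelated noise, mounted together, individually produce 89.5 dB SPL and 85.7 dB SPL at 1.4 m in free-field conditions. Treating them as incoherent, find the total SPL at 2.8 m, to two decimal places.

84.99 dB SPL

Combined at 1.4 m: 10·log₁₀(10^(89.5/10)+10^(85.7/10)) = 91.013 dB SPL.
Then apply −20·log₁₀(2.8/1.4) = -6.021 dB → 84.99 dB SPL.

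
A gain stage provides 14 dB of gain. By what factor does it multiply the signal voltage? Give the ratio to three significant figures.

Voltage ratio = 10^(dB/20).
10^(14/20) = 10^(0.7000) = 5.01.

5.01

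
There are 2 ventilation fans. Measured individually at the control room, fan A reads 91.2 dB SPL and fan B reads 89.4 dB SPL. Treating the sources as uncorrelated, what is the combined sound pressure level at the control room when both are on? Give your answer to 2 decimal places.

93.40 dB SPL

Incoherent sources sum as intensities:
L_total = 10·log₁₀(10^(91.2/10) + 10^(89.4/10)) = 10·log₁₀(2189000000) = 93.40 dB SPL.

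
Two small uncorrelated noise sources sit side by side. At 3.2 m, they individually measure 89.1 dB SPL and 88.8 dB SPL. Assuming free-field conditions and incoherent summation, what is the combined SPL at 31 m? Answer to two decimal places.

72.24 dB SPL

Combined at 3.2 m: 10·log₁₀(10^(89.1/10)+10^(88.8/10)) = 91.963 dB SPL.
Then apply −20·log₁₀(31/3.2) = -19.724 dB → 72.24 dB SPL.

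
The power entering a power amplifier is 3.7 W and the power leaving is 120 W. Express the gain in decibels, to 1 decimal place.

Power ratio → dB uses the 10·log₁₀ form:
10·log₁₀(120/3.7) = 10·log₁₀(32.43) = 15.1 dB.

15.1 dB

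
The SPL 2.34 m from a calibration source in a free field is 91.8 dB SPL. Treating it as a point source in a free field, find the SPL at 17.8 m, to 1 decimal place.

74.2 dB SPL

Inverse-square spreading gives ΔL = −20·log₁₀(d₂/d₁).
ΔL = −20·log₁₀(17.8/2.34) = -17.62 dB, so L₂ = 91.8 + (-17.62) = 74.2 dB SPL.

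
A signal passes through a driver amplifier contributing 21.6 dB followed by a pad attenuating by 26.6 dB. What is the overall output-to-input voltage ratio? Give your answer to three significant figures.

Net gain = 21.6 + (−26.6) = -5.0 dB.
Voltage ratio = 10^(-5.0/20) = 0.562.

0.562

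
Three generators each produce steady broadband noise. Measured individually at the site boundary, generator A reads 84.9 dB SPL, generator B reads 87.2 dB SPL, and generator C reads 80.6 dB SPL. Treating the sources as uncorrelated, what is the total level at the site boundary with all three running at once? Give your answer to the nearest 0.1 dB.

Incoherent sources sum as intensities:
L_total = 10·log₁₀(10^(84.9/10) + 10^(87.2/10) + 10^(80.6/10)) = 10·log₁₀(948700000) = 89.8 dB SPL.

89.8 dB SPL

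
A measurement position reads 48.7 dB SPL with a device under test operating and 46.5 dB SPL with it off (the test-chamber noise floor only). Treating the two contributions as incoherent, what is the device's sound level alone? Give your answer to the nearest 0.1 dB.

Remove the background by subtracting linear intensities:
L_src = 10·log₁₀(10^(48.7/10) − 10^(46.5/10)) = 10·log₁₀(29460) = 44.7 dB SPL.

44.7 dB SPL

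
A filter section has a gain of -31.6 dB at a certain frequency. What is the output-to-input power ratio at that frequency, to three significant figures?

0.000692

Power ratio = 10^(dB/10).
10^(-31.6/10) = 10^(-3.160) = 0.000692.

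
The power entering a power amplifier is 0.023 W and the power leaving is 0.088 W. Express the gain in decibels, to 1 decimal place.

5.8 dB

For a power ratio, dB = 10·log₁₀(P₂/P₁).
10·log₁₀(0.088/0.023) = 10·log₁₀(3.826) = 5.8 dB.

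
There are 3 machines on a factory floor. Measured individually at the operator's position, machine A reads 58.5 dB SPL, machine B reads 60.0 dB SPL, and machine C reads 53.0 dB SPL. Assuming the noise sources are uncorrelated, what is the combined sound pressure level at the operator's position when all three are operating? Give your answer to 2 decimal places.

Uncorrelated sources add in intensity (power), not in dB.
L_total = 10·log₁₀(10^(58.5/10) + 10^(60.0/10) + 10^(53.0/10)) = 10·log₁₀(1907000) = 62.80 dB SPL.

62.80 dB SPL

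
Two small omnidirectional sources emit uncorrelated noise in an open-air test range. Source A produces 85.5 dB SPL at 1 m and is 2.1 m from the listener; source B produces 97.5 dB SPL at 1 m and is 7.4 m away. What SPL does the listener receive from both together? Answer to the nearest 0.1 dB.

At the listener: L_A = 85.5 − 20·log₁₀(2.1) = 79.06 dB; L_B = 97.5 − 20·log₁₀(7.4) = 80.12 dB.
Combined: 10·log₁₀(10^(79.06/10)+10^(80.12/10)) = 82.6 dB SPL.

82.6 dB SPL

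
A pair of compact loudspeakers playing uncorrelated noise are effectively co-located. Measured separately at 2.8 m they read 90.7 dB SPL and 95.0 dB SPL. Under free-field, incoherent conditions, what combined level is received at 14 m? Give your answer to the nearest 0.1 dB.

82.4 dB SPL

Combined at 2.8 m: 10·log₁₀(10^(90.7/10)+10^(95.0/10)) = 96.37 dB SPL.
Then apply −20·log₁₀(14/2.8) = -13.98 dB → 82.4 dB SPL.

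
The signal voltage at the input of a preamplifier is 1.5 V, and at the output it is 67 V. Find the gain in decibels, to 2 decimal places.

33.00 dB

Voltage is an amplitude quantity, so gain = 20·log₁₀(V_out/V_in).
20·log₁₀(67/1.5) = 20·log₁₀(44.67) = 33.00 dB.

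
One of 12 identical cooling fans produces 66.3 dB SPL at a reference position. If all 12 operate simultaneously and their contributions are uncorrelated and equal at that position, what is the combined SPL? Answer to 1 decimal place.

12 equal incoherent sources raise the level by 10·log₁₀(12) = 10.79 dB.
L_total = 66.3 + 10.79 = 77.1 dB SPL.

77.1 dB SPL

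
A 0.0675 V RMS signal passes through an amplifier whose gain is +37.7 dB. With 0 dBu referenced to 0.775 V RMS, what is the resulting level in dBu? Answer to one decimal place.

Input level: 20·log₁₀(0.0675/0.775) = -21.20 dBu.
Output: -21.20 + 37.7 = +16.5 dBu.

+16.5 dBu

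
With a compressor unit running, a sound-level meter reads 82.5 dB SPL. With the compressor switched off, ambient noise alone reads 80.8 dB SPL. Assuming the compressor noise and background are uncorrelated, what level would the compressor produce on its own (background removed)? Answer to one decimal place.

Background correction is a power subtraction:
L_src = 10·log₁₀(10^(82.5/10) − 10^(80.8/10)) = 10·log₁₀(57600000) = 77.6 dB SPL.

77.6 dB SPL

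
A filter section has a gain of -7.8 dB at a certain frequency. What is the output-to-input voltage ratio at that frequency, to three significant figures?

Voltage ratio = 10^(dB/20).
10^(-7.8/20) = 10^(-0.3900) = 0.407.

0.407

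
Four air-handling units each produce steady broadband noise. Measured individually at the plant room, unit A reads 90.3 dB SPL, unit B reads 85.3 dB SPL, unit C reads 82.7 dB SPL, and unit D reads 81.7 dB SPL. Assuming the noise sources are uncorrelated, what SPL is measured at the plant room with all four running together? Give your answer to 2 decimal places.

92.42 dB SPL

Add the sources as powers (linear), then convert back to dB:
L_total = 10·log₁₀(10^(90.3/10) + 10^(85.3/10) + 10^(82.7/10) + 10^(81.7/10)) = 10·log₁₀(1744000000) = 92.42 dB SPL.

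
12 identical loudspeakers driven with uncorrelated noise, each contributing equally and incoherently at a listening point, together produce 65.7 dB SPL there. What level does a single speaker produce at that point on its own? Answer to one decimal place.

54.9 dB SPL

12 equal incoherent sources add 10·log₁₀(12) = 10.79 dB over one source.
L_one = 65.7 − 10.79 = 54.9 dB SPL.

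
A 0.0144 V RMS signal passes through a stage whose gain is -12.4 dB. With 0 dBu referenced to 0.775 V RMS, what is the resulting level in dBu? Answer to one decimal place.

-47.0 dBu

Input level: 20·log₁₀(0.0144/0.775) = -34.62 dBu.
Output: -34.62 − 12.4 = -47.0 dBu.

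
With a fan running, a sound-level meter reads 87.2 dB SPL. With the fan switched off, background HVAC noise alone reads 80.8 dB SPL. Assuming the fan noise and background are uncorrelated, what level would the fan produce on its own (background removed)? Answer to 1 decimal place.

86.1 dB SPL

Remove the background by subtracting linear intensities:
L_src = 10·log₁₀(10^(87.2/10) − 10^(80.8/10)) = 10·log₁₀(404600000) = 86.1 dB SPL.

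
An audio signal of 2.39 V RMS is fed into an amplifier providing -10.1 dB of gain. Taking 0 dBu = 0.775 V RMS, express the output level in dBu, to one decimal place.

-0.3 dBu

Input level: 20·log₁₀(2.39/0.775) = 9.78 dBu.
Output: 9.78 − 10.1 = -0.3 dBu.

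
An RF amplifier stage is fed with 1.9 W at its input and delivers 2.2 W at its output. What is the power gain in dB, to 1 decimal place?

Power is a power quantity, so gain = 10·log₁₀(P_out/P_in).
10·log₁₀(2.2/1.9) = 10·log₁₀(1.158) = 0.6 dB.

0.6 dB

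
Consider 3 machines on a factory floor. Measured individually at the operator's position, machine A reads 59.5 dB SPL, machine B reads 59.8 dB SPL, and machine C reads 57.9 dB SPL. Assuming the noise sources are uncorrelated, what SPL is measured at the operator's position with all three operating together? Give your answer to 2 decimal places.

Incoherent sources sum as intensities:
L_total = 10·log₁₀(10^(59.5/10) + 10^(59.8/10) + 10^(57.9/10)) = 10·log₁₀(2463000) = 63.91 dB SPL.

63.91 dB SPL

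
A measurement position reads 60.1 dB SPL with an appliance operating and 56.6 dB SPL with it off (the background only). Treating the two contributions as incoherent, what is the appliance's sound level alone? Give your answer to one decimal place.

57.5 dB SPL

Remove the background by subtracting linear intensities:
L_src = 10·log₁₀(10^(60.1/10) − 10^(56.6/10)) = 10·log₁₀(566200) = 57.5 dB SPL.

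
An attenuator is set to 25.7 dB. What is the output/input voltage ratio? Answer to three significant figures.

Voltage ratio = 10^(dB/20).
10^(-25.7/20) = 10^(-1.285) = 0.0519.

0.0519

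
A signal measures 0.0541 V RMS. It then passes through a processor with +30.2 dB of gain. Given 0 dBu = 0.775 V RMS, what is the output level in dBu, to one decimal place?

Input level: 20·log₁₀(0.0541/0.775) = -23.12 dBu.
Output: -23.12 + 30.2 = +7.1 dBu.

+7.1 dBu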